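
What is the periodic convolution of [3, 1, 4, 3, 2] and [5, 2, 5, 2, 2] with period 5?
Use y[k] = Σ_j a[j]·b[(k-j) mod 5]. y[0] = 3×5 + 1×2 + 4×2 + 3×5 + 2×2 = 44; y[1] = 3×2 + 1×5 + 4×2 + 3×2 + 2×5 = 35; y[2] = 3×5 + 1×2 + 4×5 + 3×2 + 2×2 = 47; y[3] = 3×2 + 1×5 + 4×2 + 3×5 + 2×2 = 38; y[4] = 3×2 + 1×2 + 4×5 + 3×2 + 2×5 = 44. Result: [44, 35, 47, 38, 44]

[44, 35, 47, 38, 44]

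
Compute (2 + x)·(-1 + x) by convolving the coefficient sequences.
Ascending coefficients: a = [2, 1], b = [-1, 1]. c[0] = 2×-1 = -2; c[1] = 2×1 + 1×-1 = 1; c[2] = 1×1 = 1. Result coefficients: [-2, 1, 1] → -2 + x + x^2

-2 + x + x^2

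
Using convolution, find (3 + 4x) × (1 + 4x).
Ascending coefficients: a = [3, 4], b = [1, 4]. c[0] = 3×1 = 3; c[1] = 3×4 + 4×1 = 16; c[2] = 4×4 = 16. Result coefficients: [3, 16, 16] → 3 + 16x + 16x^2

3 + 16x + 16x^2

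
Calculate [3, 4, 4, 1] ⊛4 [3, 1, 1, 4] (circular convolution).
Use y[k] = Σ_j s[j]·t[(k-j) mod 4]. y[0] = 3×3 + 4×4 + 4×1 + 1×1 = 30; y[1] = 3×1 + 4×3 + 4×4 + 1×1 = 32; y[2] = 3×1 + 4×1 + 4×3 + 1×4 = 23; y[3] = 3×4 + 4×1 + 4×1 + 1×3 = 23. Result: [30, 32, 23, 23]

[30, 32, 23, 23]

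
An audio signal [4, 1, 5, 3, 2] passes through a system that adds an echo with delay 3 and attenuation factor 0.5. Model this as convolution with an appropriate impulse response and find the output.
Direct-path + delayed-attenuated-path model → impulse response h = [1, 0, 0, 0.5] (1 at lag 0, 0.5 at lag 3). Output y[n] = x[n] + 0.5·x[n - 3] (with x[n] = 0 outside 0..4): y[0] = 4 + 0.5×0 = 4; y[1] = 1 + 0.5×0 = 1; y[2] = 5 + 0.5×0 = 5; y[3] = 3 + 0.5×4 = 5.0; y[4] = 2 + 0.5×1 = 2.5; y[5] = 0 + 0.5×5 = 2.5; y[6] = 0 + 0.5×3 = 1.5; y[7] = 0 + 0.5×2 = 1.0. So y = [4, 1, 5, 5.0, 2.5, 2.5, 1.5, 1.0]

[4, 1, 5, 5.0, 2.5, 2.5, 1.5, 1.0]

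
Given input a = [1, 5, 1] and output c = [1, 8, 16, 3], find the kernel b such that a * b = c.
Output length 4 = len(a) + len(b) - 1 ⇒ len(b) = 2. Solve b forward using b[k] = (c[k] - Σ_{i≥1} a[i]·b[k-i]) / a[0]: b[0] = c[0] / a[0] = 1 / 1 = 1; b[1] = (c[1] - 5×1) / a[0] = (8 - 5×1) / 1 = 3. So b = [1, 3]. Forward-check [1, 5, 1] * [1, 3]: c[0] = 1×1 = 1; c[1] = 1×3 + 5×1 = 8; c[2] = 5×3 + 1×1 = 16; c[3] = 1×3 = 3 → [1, 8, 16, 3] ✓

[1, 3]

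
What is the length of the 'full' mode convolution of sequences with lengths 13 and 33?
Linear/full convolution length: m + n - 1 = 13 + 33 - 1 = 45

45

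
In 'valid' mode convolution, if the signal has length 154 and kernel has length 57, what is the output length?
'Valid' mode counts only positions where the kernel fully overlaps the signal: m - n + 1 = 154 - 57 + 1 = 98

98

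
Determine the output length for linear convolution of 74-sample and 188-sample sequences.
Linear/full convolution length: m + n - 1 = 74 + 188 - 1 = 261

261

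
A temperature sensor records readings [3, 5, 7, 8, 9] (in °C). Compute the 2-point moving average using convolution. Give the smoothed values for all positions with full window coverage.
2-point moving average kernel = [1, 1]. Apply in 'valid' mode (full window coverage): avg[0] = (3 + 5) / 2 = 4.0; avg[1] = (5 + 7) / 2 = 6.0; avg[2] = (7 + 8) / 2 = 7.5; avg[3] = (8 + 9) / 2 = 8.5. Smoothed values: [4.0, 6.0, 7.5, 8.5]

[4.0, 6.0, 7.5, 8.5]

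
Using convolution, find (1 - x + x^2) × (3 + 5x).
Ascending coefficients: a = [1, -1, 1], b = [3, 5]. c[0] = 1×3 = 3; c[1] = 1×5 + -1×3 = 2; c[2] = -1×5 + 1×3 = -2; c[3] = 1×5 = 5. Result coefficients: [3, 2, -2, 5] → 3 + 2x - 2x^2 + 5x^3

3 + 2x - 2x^2 + 5x^3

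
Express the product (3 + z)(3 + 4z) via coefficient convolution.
Ascending coefficients: a = [3, 1], b = [3, 4]. c[0] = 3×3 = 9; c[1] = 3×4 + 1×3 = 15; c[2] = 1×4 = 4. Result coefficients: [9, 15, 4] → 9 + 15z + 4z^2

9 + 15z + 4z^2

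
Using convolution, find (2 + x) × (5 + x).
Ascending coefficients: a = [2, 1], b = [5, 1]. c[0] = 2×5 = 10; c[1] = 2×1 + 1×5 = 7; c[2] = 1×1 = 1. Result coefficients: [10, 7, 1] → 10 + 7x + x^2

10 + 7x + x^2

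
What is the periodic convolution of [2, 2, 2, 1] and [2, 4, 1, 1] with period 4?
Use y[k] = Σ_j a[j]·b[(k-j) mod 4]. y[0] = 2×2 + 2×1 + 2×1 + 1×4 = 12; y[1] = 2×4 + 2×2 + 2×1 + 1×1 = 15; y[2] = 2×1 + 2×4 + 2×2 + 1×1 = 15; y[3] = 2×1 + 2×1 + 2×4 + 1×2 = 14. Result: [12, 15, 15, 14]

[12, 15, 15, 14]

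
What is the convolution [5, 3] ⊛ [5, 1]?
y[0] = 5×5 = 25; y[1] = 5×1 + 3×5 = 20; y[2] = 3×1 = 3

[25, 20, 3]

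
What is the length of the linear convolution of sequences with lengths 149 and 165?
Linear/full convolution length: m + n - 1 = 149 + 165 - 1 = 313

313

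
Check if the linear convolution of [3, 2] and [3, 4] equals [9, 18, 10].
Recompute linear convolution of [3, 2] and [3, 4]: y[0] = 3×3 = 9; y[1] = 3×4 + 2×3 = 18; y[2] = 2×4 = 8 → [9, 18, 8]. Compare to given [9, 18, 10]: they differ at index 2: given 10, correct 8, so answer: No

No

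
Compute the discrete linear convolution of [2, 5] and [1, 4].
y[0] = 2×1 = 2; y[1] = 2×4 + 5×1 = 13; y[2] = 5×4 = 20

[2, 13, 20]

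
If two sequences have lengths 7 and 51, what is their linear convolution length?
Linear/full convolution length: m + n - 1 = 7 + 51 - 1 = 57

57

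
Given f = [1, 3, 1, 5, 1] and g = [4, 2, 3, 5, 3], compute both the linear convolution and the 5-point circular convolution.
Linear: y_lin[0] = 1×4 = 4; y_lin[1] = 1×2 + 3×4 = 14; y_lin[2] = 1×3 + 3×2 + 1×4 = 13; y_lin[3] = 1×5 + 3×3 + 1×2 + 5×4 = 36; y_lin[4] = 1×3 + 3×5 + 1×3 + 5×2 + 1×4 = 35; y_lin[5] = 3×3 + 1×5 + 5×3 + 1×2 = 31; y_lin[6] = 1×3 + 5×5 + 1×3 = 31; y_lin[7] = 5×3 + 1×5 = 20; y_lin[8] = 1×3 = 3 → [4, 14, 13, 36, 35, 31, 31, 20, 3]. Circular (length 5): y[0] = 1×4 + 3×3 + 1×5 + 5×3 + 1×2 = 35; y[1] = 1×2 + 3×4 + 1×3 + 5×5 + 1×3 = 45; y[2] = 1×3 + 3×2 + 1×4 + 5×3 + 1×5 = 33; y[3] = 1×5 + 3×3 + 1×2 + 5×4 + 1×3 = 39; y[4] = 1×3 + 3×5 + 1×3 + 5×2 + 1×4 = 35 → [35, 45, 33, 39, 35]

Linear: [4, 14, 13, 36, 35, 31, 31, 20, 3], Circular: [35, 45, 33, 39, 35]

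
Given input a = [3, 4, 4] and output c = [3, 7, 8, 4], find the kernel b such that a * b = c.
Output length 4 = len(a) + len(b) - 1 ⇒ len(b) = 2. Solve b forward using b[k] = (c[k] - Σ_{i≥1} a[i]·b[k-i]) / a[0]: b[0] = c[0] / a[0] = 3 / 3 = 1; b[1] = (c[1] - 4×1) / a[0] = (7 - 4×1) / 3 = 1. So b = [1, 1]. Forward-check [3, 4, 4] * [1, 1]: c[0] = 3×1 = 3; c[1] = 3×1 + 4×1 = 7; c[2] = 4×1 + 4×1 = 8; c[3] = 4×1 = 4 → [3, 7, 8, 4] ✓

[1, 1]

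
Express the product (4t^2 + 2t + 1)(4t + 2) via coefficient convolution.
Ascending coefficients: a = [1, 2, 4], b = [2, 4]. c[0] = 1×2 = 2; c[1] = 1×4 + 2×2 = 8; c[2] = 2×4 + 4×2 = 16; c[3] = 4×4 = 16. Result coefficients: [2, 8, 16, 16] → 16t^3 + 16t^2 + 8t + 2

16t^3 + 16t^2 + 8t + 2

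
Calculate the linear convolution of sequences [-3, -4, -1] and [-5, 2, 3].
y[0] = -3×-5 = 15; y[1] = -3×2 + -4×-5 = 14; y[2] = -3×3 + -4×2 + -1×-5 = -12; y[3] = -4×3 + -1×2 = -14; y[4] = -1×3 = -3

[15, 14, -12, -14, -3]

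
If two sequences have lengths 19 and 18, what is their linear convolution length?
Linear/full convolution length: m + n - 1 = 19 + 18 - 1 = 36

36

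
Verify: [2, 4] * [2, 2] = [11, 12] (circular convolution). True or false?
Recompute circular convolution of [2, 4] and [2, 2]: y[0] = 2×2 + 4×2 = 12; y[1] = 2×2 + 4×2 = 12 → [12, 12]. Compare to given [11, 12]: they differ at index 0: given 11, correct 12, so answer: No

No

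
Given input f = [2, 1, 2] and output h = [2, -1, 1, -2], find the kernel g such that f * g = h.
Output length 4 = len(f) + len(g) - 1 ⇒ len(g) = 2. Solve g forward using g[k] = (h[k] - Σ_{i≥1} f[i]·g[k-i]) / f[0]: g[0] = h[0] / f[0] = 2 / 2 = 1; g[1] = (h[1] - 1×1) / f[0] = (-1 - 1×1) / 2 = -1. So g = [1, -1]. Forward-check [2, 1, 2] * [1, -1]: h[0] = 2×1 = 2; h[1] = 2×-1 + 1×1 = -1; h[2] = 1×-1 + 2×1 = 1; h[3] = 2×-1 = -2 → [2, -1, 1, -2] ✓

[1, -1]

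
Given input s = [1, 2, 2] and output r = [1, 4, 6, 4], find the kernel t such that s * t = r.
Output length 4 = len(s) + len(t) - 1 ⇒ len(t) = 2. Solve t forward using t[k] = (r[k] - Σ_{i≥1} s[i]·t[k-i]) / s[0]: t[0] = r[0] / s[0] = 1 / 1 = 1; t[1] = (r[1] - 2×1) / s[0] = (4 - 2×1) / 1 = 2. So t = [1, 2]. Forward-check [1, 2, 2] * [1, 2]: r[0] = 1×1 = 1; r[1] = 1×2 + 2×1 = 4; r[2] = 2×2 + 2×1 = 6; r[3] = 2×2 = 4 → [1, 4, 6, 4] ✓

[1, 2]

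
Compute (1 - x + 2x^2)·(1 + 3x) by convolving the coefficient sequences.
Ascending coefficients: a = [1, -1, 2], b = [1, 3]. c[0] = 1×1 = 1; c[1] = 1×3 + -1×1 = 2; c[2] = -1×3 + 2×1 = -1; c[3] = 2×3 = 6. Result coefficients: [1, 2, -1, 6] → 1 + 2x - x^2 + 6x^3

1 + 2x - x^2 + 6x^3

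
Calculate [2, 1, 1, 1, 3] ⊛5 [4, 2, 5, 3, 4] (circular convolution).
Use y[k] = Σ_j u[j]·v[(k-j) mod 5]. y[0] = 2×4 + 1×4 + 1×3 + 1×5 + 3×2 = 26; y[1] = 2×2 + 1×4 + 1×4 + 1×3 + 3×5 = 30; y[2] = 2×5 + 1×2 + 1×4 + 1×4 + 3×3 = 29; y[3] = 2×3 + 1×5 + 1×2 + 1×4 + 3×4 = 29; y[4] = 2×4 + 1×3 + 1×5 + 1×2 + 3×4 = 30. Result: [26, 30, 29, 29, 30]

[26, 30, 29, 29, 30]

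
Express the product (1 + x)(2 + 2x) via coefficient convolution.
Ascending coefficients: a = [1, 1], b = [2, 2]. c[0] = 1×2 = 2; c[1] = 1×2 + 1×2 = 4; c[2] = 1×2 = 2. Result coefficients: [2, 4, 2] → 2 + 4x + 2x^2

2 + 4x + 2x^2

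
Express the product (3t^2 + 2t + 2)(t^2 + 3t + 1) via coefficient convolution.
Ascending coefficients: a = [2, 2, 3], b = [1, 3, 1]. c[0] = 2×1 = 2; c[1] = 2×3 + 2×1 = 8; c[2] = 2×1 + 2×3 + 3×1 = 11; c[3] = 2×1 + 3×3 = 11; c[4] = 3×1 = 3. Result coefficients: [2, 8, 11, 11, 3] → 3t^4 + 11t^3 + 11t^2 + 8t + 2

3t^4 + 11t^3 + 11t^2 + 8t + 2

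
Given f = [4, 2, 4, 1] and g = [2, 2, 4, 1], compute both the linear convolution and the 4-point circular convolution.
Linear: y_lin[0] = 4×2 = 8; y_lin[1] = 4×2 + 2×2 = 12; y_lin[2] = 4×4 + 2×2 + 4×2 = 28; y_lin[3] = 4×1 + 2×4 + 4×2 + 1×2 = 22; y_lin[4] = 2×1 + 4×4 + 1×2 = 20; y_lin[5] = 4×1 + 1×4 = 8; y_lin[6] = 1×1 = 1 → [8, 12, 28, 22, 20, 8, 1]. Circular (length 4): y[0] = 4×2 + 2×1 + 4×4 + 1×2 = 28; y[1] = 4×2 + 2×2 + 4×1 + 1×4 = 20; y[2] = 4×4 + 2×2 + 4×2 + 1×1 = 29; y[3] = 4×1 + 2×4 + 4×2 + 1×2 = 22 → [28, 20, 29, 22]

Linear: [8, 12, 28, 22, 20, 8, 1], Circular: [28, 20, 29, 22]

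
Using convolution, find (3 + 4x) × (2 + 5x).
Ascending coefficients: a = [3, 4], b = [2, 5]. c[0] = 3×2 = 6; c[1] = 3×5 + 4×2 = 23; c[2] = 4×5 = 20. Result coefficients: [6, 23, 20] → 6 + 23x + 20x^2

6 + 23x + 20x^2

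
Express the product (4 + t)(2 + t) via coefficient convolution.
Ascending coefficients: a = [4, 1], b = [2, 1]. c[0] = 4×2 = 8; c[1] = 4×1 + 1×2 = 6; c[2] = 1×1 = 1. Result coefficients: [8, 6, 1] → 8 + 6t + t^2

8 + 6t + t^2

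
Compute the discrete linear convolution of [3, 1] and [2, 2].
y[0] = 3×2 = 6; y[1] = 3×2 + 1×2 = 8; y[2] = 1×2 = 2

[6, 8, 2]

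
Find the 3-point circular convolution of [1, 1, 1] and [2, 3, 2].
Use y[k] = Σ_j s[j]·t[(k-j) mod 3]. y[0] = 1×2 + 1×2 + 1×3 = 7; y[1] = 1×3 + 1×2 + 1×2 = 7; y[2] = 1×2 + 1×3 + 1×2 = 7. Result: [7, 7, 7]

[7, 7, 7]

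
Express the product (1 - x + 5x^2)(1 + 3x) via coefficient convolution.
Ascending coefficients: a = [1, -1, 5], b = [1, 3]. c[0] = 1×1 = 1; c[1] = 1×3 + -1×1 = 2; c[2] = -1×3 + 5×1 = 2; c[3] = 5×3 = 15. Result coefficients: [1, 2, 2, 15] → 1 + 2x + 2x^2 + 15x^3

1 + 2x + 2x^2 + 15x^3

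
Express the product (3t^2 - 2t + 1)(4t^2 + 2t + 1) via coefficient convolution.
Ascending coefficients: a = [1, -2, 3], b = [1, 2, 4]. c[0] = 1×1 = 1; c[1] = 1×2 + -2×1 = 0; c[2] = 1×4 + -2×2 + 3×1 = 3; c[3] = -2×4 + 3×2 = -2; c[4] = 3×4 = 12. Result coefficients: [1, 0, 3, -2, 12] → 12t^4 - 2t^3 + 3t^2 + 1

12t^4 - 2t^3 + 3t^2 + 1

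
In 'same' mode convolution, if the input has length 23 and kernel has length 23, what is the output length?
'Same' mode returns an output with the same length as the input: 23

23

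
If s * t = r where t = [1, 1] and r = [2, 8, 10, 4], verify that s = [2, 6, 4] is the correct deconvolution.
Forward-compute [2, 6, 4] * [1, 1]: r[0] = 2×1 = 2; r[1] = 2×1 + 6×1 = 8; r[2] = 6×1 + 4×1 = 10; r[3] = 4×1 = 4 → [2, 8, 10, 4]. Matches given r = [2, 8, 10, 4], so verified.

Verified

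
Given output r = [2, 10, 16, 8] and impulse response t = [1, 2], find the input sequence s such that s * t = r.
Deconvolve r=[2, 10, 16, 8] by t=[1, 2]. Since t[0]=1, solve forward: s[0] = r[0] / 1 = 2; s[1] = (r[1] - 2×2) / 1 = 6; s[2] = (r[2] - 6×2) / 1 = 4. So s = [2, 6, 4]. Check by forward convolution: r[0] = 2×1 = 2; r[1] = 2×2 + 6×1 = 10; r[2] = 6×2 + 4×1 = 16; r[3] = 4×2 = 8

[2, 6, 4]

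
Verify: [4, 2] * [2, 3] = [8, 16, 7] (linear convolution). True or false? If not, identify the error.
Recompute linear convolution of [4, 2] and [2, 3]: y[0] = 4×2 = 8; y[1] = 4×3 + 2×2 = 16; y[2] = 2×3 = 6 → [8, 16, 6]. Compare to given [8, 16, 7]: they differ at index 2: given 7, correct 6, so answer: No

No. Error at index 2: given 7, correct 6.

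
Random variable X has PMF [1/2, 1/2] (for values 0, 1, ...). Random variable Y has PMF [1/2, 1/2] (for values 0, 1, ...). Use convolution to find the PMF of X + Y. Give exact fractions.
P(X+Y=k) = Σ_i P(X=i)·P(Y=k-i) — a convolution of [1/2, 1/2] and [1/2, 1/2]. P(X+Y=0) = (1/2)×(1/2) = 1/4; P(X+Y=1) = (1/2)×(1/2) + (1/2)×(1/2) = 1/4 + 1/4 = 1/2; P(X+Y=2) = (1/2)×(1/2) = 1/4. PMF: [1/4, 1/2, 1/4] (sums to 1 ✓)

[1/4, 1/2, 1/4]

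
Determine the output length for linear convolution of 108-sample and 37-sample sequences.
Linear/full convolution length: m + n - 1 = 108 + 37 - 1 = 144

144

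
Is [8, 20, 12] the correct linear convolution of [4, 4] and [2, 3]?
Recompute linear convolution of [4, 4] and [2, 3]: y[0] = 4×2 = 8; y[1] = 4×3 + 4×2 = 20; y[2] = 4×3 = 12 → [8, 20, 12]. Given [8, 20, 12] matches, so answer: Yes

Yes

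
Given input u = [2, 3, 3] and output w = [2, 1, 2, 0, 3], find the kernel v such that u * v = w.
Output length 5 = len(u) + len(v) - 1 ⇒ len(v) = 3. Solve v forward using v[k] = (w[k] - Σ_{i≥1} u[i]·v[k-i]) / u[0]: v[0] = w[0] / u[0] = 2 / 2 = 1; v[1] = (w[1] - 3×1) / u[0] = (1 - 3×1) / 2 = -1; v[2] = (w[2] - 3×-1 - 3×1) / u[0] = (2 - 3×-1 - 3×1) / 2 = 1. So v = [1, -1, 1]. Forward-check [2, 3, 3] * [1, -1, 1]: w[0] = 2×1 = 2; w[1] = 2×-1 + 3×1 = 1; w[2] = 2×1 + 3×-1 + 3×1 = 2; w[3] = 3×1 + 3×-1 = 0; w[4] = 3×1 = 3 → [2, 1, 2, 0, 3] ✓

[1, -1, 1]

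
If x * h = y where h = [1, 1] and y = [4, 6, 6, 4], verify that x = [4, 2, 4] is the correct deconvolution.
Forward-compute [4, 2, 4] * [1, 1]: y[0] = 4×1 = 4; y[1] = 4×1 + 2×1 = 6; y[2] = 2×1 + 4×1 = 6; y[3] = 4×1 = 4 → [4, 6, 6, 4]. Matches given y = [4, 6, 6, 4], so verified.

Verified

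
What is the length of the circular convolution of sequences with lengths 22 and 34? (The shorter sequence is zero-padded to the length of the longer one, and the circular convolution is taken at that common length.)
Circular convolution (zero-padding the shorter input) has length max(m, n) = max(22, 34) = 34

34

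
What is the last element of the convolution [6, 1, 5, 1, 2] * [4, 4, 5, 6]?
Use y[k] = Σ_i a[i]·b[k-i] at k=7. y[7] = 2×6 = 12

12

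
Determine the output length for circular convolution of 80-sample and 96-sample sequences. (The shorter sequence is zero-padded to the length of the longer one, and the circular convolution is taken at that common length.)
Circular convolution (zero-padding the shorter input) has length max(m, n) = max(80, 96) = 96

96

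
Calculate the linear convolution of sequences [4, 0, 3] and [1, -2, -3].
y[0] = 4×1 = 4; y[1] = 4×-2 + 0×1 = -8; y[2] = 4×-3 + 0×-2 + 3×1 = -9; y[3] = 0×-3 + 3×-2 = -6; y[4] = 3×-3 = -9

[4, -8, -9, -6, -9]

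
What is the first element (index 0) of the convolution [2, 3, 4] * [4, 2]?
Use y[k] = Σ_i a[i]·b[k-i] at k=0. y[0] = 2×4 = 8

8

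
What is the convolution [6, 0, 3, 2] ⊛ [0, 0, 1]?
y[0] = 6×0 = 0; y[1] = 6×0 + 0×0 = 0; y[2] = 6×1 + 0×0 + 3×0 = 6; y[3] = 0×1 + 3×0 + 2×0 = 0; y[4] = 3×1 + 2×0 = 3; y[5] = 2×1 = 2

[0, 0, 6, 0, 3, 2]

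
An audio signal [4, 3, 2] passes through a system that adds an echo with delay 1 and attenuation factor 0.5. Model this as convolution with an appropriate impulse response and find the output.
Direct-path + delayed-attenuated-path model → impulse response h = [1, 0.5] (1 at lag 0, 0.5 at lag 1). Output y[n] = x[n] + 0.5·x[n - 1] (with x[n] = 0 outside 0..2): y[0] = 4 + 0.5×0 = 4; y[1] = 3 + 0.5×4 = 5.0; y[2] = 2 + 0.5×3 = 3.5; y[3] = 0 + 0.5×2 = 1.0. So y = [4, 5.0, 3.5, 1.0]

[4, 5.0, 3.5, 1.0]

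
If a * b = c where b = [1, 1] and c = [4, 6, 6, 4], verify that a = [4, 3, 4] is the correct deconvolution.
Forward-compute [4, 3, 4] * [1, 1]: c[0] = 4×1 = 4; c[1] = 4×1 + 3×1 = 7; c[2] = 3×1 + 4×1 = 7; c[3] = 4×1 = 4 → [4, 7, 7, 4]. Does not match given c = [4, 6, 6, 4].

Not verified. [4, 3, 4] * [1, 1] = [4, 7, 7, 4], which differs from [4, 6, 6, 4] at index 1.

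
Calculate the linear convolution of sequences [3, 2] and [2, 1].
y[0] = 3×2 = 6; y[1] = 3×1 + 2×2 = 7; y[2] = 2×1 = 2

[6, 7, 2]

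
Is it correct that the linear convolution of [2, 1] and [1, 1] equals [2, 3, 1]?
Recompute linear convolution of [2, 1] and [1, 1]: y[0] = 2×1 = 2; y[1] = 2×1 + 1×1 = 3; y[2] = 1×1 = 1 → [2, 3, 1]. Given [2, 3, 1] matches, so answer: Yes

Yes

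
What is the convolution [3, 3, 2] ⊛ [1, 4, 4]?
y[0] = 3×1 = 3; y[1] = 3×4 + 3×1 = 15; y[2] = 3×4 + 3×4 + 2×1 = 26; y[3] = 3×4 + 2×4 = 20; y[4] = 2×4 = 8

[3, 15, 26, 20, 8]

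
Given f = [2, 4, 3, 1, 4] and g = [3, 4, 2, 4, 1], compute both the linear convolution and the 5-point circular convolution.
Linear: y_lin[0] = 2×3 = 6; y_lin[1] = 2×4 + 4×3 = 20; y_lin[2] = 2×2 + 4×4 + 3×3 = 29; y_lin[3] = 2×4 + 4×2 + 3×4 + 1×3 = 31; y_lin[4] = 2×1 + 4×4 + 3×2 + 1×4 + 4×3 = 40; y_lin[5] = 4×1 + 3×4 + 1×2 + 4×4 = 34; y_lin[6] = 3×1 + 1×4 + 4×2 = 15; y_lin[7] = 1×1 + 4×4 = 17; y_lin[8] = 4×1 = 4 → [6, 20, 29, 31, 40, 34, 15, 17, 4]. Circular (length 5): y[0] = 2×3 + 4×1 + 3×4 + 1×2 + 4×4 = 40; y[1] = 2×4 + 4×3 + 3×1 + 1×4 + 4×2 = 35; y[2] = 2×2 + 4×4 + 3×3 + 1×1 + 4×4 = 46; y[3] = 2×4 + 4×2 + 3×4 + 1×3 + 4×1 = 35; y[4] = 2×1 + 4×4 + 3×2 + 1×4 + 4×3 = 40 → [40, 35, 46, 35, 40]

Linear: [6, 20, 29, 31, 40, 34, 15, 17, 4], Circular: [40, 35, 46, 35, 40]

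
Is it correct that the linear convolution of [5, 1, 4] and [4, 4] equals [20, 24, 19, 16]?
Recompute linear convolution of [5, 1, 4] and [4, 4]: y[0] = 5×4 = 20; y[1] = 5×4 + 1×4 = 24; y[2] = 1×4 + 4×4 = 20; y[3] = 4×4 = 16 → [20, 24, 20, 16]. Compare to given [20, 24, 19, 16]: they differ at index 2: given 19, correct 20, so answer: No

No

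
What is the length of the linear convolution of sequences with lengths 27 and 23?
Linear/full convolution length: m + n - 1 = 27 + 23 - 1 = 49

49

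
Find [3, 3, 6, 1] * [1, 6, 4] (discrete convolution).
y[0] = 3×1 = 3; y[1] = 3×6 + 3×1 = 21; y[2] = 3×4 + 3×6 + 6×1 = 36; y[3] = 3×4 + 6×6 + 1×1 = 49; y[4] = 6×4 + 1×6 = 30; y[5] = 1×4 = 4

[3, 21, 36, 49, 30, 4]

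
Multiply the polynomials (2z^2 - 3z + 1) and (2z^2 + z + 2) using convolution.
Ascending coefficients: a = [1, -3, 2], b = [2, 1, 2]. c[0] = 1×2 = 2; c[1] = 1×1 + -3×2 = -5; c[2] = 1×2 + -3×1 + 2×2 = 3; c[3] = -3×2 + 2×1 = -4; c[4] = 2×2 = 4. Result coefficients: [2, -5, 3, -4, 4] → 4z^4 - 4z^3 + 3z^2 - 5z + 2

4z^4 - 4z^3 + 3z^2 - 5z + 2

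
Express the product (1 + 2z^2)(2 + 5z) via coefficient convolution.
Ascending coefficients: a = [1, 0, 2], b = [2, 5]. c[0] = 1×2 = 2; c[1] = 1×5 + 0×2 = 5; c[2] = 0×5 + 2×2 = 4; c[3] = 2×5 = 10. Result coefficients: [2, 5, 4, 10] → 2 + 5z + 4z^2 + 10z^3

2 + 5z + 4z^2 + 10z^3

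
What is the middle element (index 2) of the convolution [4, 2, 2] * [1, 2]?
Use y[k] = Σ_i a[i]·b[k-i] at k=2. y[2] = 2×2 + 2×1 = 6

6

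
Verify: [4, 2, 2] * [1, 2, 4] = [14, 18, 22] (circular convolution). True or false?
Recompute circular convolution of [4, 2, 2] and [1, 2, 4]: y[0] = 4×1 + 2×4 + 2×2 = 16; y[1] = 4×2 + 2×1 + 2×4 = 18; y[2] = 4×4 + 2×2 + 2×1 = 22 → [16, 18, 22]. Compare to given [14, 18, 22]: they differ at index 0: given 14, correct 16, so answer: No

No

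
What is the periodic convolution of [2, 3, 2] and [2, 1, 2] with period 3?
Use y[k] = Σ_j s[j]·t[(k-j) mod 3]. y[0] = 2×2 + 3×2 + 2×1 = 12; y[1] = 2×1 + 3×2 + 2×2 = 12; y[2] = 2×2 + 3×1 + 2×2 = 11. Result: [12, 12, 11]

[12, 12, 11]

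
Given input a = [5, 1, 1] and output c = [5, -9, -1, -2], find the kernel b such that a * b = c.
Output length 4 = len(a) + len(b) - 1 ⇒ len(b) = 2. Solve b forward using b[k] = (c[k] - Σ_{i≥1} a[i]·b[k-i]) / a[0]: b[0] = c[0] / a[0] = 5 / 5 = 1; b[1] = (c[1] - 1×1) / a[0] = (-9 - 1×1) / 5 = -2. So b = [1, -2]. Forward-check [5, 1, 1] * [1, -2]: c[0] = 5×1 = 5; c[1] = 5×-2 + 1×1 = -9; c[2] = 1×-2 + 1×1 = -1; c[3] = 1×-2 = -2 → [5, -9, -1, -2] ✓

[1, -2]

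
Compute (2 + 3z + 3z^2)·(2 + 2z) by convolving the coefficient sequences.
Ascending coefficients: a = [2, 3, 3], b = [2, 2]. c[0] = 2×2 = 4; c[1] = 2×2 + 3×2 = 10; c[2] = 3×2 + 3×2 = 12; c[3] = 3×2 = 6. Result coefficients: [4, 10, 12, 6] → 4 + 10z + 12z^2 + 6z^3

4 + 10z + 12z^2 + 6z^3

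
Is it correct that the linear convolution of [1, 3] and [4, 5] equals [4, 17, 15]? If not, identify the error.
Recompute linear convolution of [1, 3] and [4, 5]: y[0] = 1×4 = 4; y[1] = 1×5 + 3×4 = 17; y[2] = 3×5 = 15 → [4, 17, 15]. Given [4, 17, 15] matches, so answer: Yes

Yes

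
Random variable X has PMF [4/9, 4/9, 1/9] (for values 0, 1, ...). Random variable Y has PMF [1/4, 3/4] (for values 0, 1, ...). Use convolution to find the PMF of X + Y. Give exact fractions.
P(X+Y=k) = Σ_i P(X=i)·P(Y=k-i) — a convolution of [4/9, 4/9, 1/9] and [1/4, 3/4]. P(X+Y=0) = (4/9)×(1/4) = 1/9; P(X+Y=1) = (4/9)×(3/4) + (4/9)×(1/4) = 1/3 + 1/9 = 4/9; P(X+Y=2) = (4/9)×(3/4) + (1/9)×(1/4) = 1/3 + 1/36 = 13/36; P(X+Y=3) = (1/9)×(3/4) = 1/12. PMF: [1/9, 4/9, 13/36, 1/12] (sums to 1 ✓)

[1/9, 4/9, 13/36, 1/12]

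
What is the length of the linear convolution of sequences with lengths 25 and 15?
Linear/full convolution length: m + n - 1 = 25 + 15 - 1 = 39

39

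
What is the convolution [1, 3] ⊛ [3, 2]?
y[0] = 1×3 = 3; y[1] = 1×2 + 3×3 = 11; y[2] = 3×2 = 6

[3, 11, 6]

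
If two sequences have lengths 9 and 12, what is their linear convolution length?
Linear/full convolution length: m + n - 1 = 9 + 12 - 1 = 20

20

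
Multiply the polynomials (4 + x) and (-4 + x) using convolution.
Ascending coefficients: a = [4, 1], b = [-4, 1]. c[0] = 4×-4 = -16; c[1] = 4×1 + 1×-4 = 0; c[2] = 1×1 = 1. Result coefficients: [-16, 0, 1] → -16 + x^2

-16 + x^2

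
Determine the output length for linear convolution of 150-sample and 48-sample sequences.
Linear/full convolution length: m + n - 1 = 150 + 48 - 1 = 197

197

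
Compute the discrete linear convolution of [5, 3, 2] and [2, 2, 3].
y[0] = 5×2 = 10; y[1] = 5×2 + 3×2 = 16; y[2] = 5×3 + 3×2 + 2×2 = 25; y[3] = 3×3 + 2×2 = 13; y[4] = 2×3 = 6

[10, 16, 25, 13, 6]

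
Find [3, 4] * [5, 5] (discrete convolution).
y[0] = 3×5 = 15; y[1] = 3×5 + 4×5 = 35; y[2] = 4×5 = 20

[15, 35, 20]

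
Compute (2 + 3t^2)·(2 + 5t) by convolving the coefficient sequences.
Ascending coefficients: a = [2, 0, 3], b = [2, 5]. c[0] = 2×2 = 4; c[1] = 2×5 + 0×2 = 10; c[2] = 0×5 + 3×2 = 6; c[3] = 3×5 = 15. Result coefficients: [4, 10, 6, 15] → 4 + 10t + 6t^2 + 15t^3

4 + 10t + 6t^2 + 15t^3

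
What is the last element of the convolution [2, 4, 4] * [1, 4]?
Use y[k] = Σ_i a[i]·b[k-i] at k=3. y[3] = 4×4 = 16

16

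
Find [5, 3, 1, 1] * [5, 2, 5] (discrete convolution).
y[0] = 5×5 = 25; y[1] = 5×2 + 3×5 = 25; y[2] = 5×5 + 3×2 + 1×5 = 36; y[3] = 3×5 + 1×2 + 1×5 = 22; y[4] = 1×5 + 1×2 = 7; y[5] = 1×5 = 5

[25, 25, 36, 22, 7, 5]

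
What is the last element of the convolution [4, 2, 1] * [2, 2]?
Use y[k] = Σ_i a[i]·b[k-i] at k=3. y[3] = 1×2 = 2

2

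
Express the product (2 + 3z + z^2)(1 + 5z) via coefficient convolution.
Ascending coefficients: a = [2, 3, 1], b = [1, 5]. c[0] = 2×1 = 2; c[1] = 2×5 + 3×1 = 13; c[2] = 3×5 + 1×1 = 16; c[3] = 1×5 = 5. Result coefficients: [2, 13, 16, 5] → 2 + 13z + 16z^2 + 5z^3

2 + 13z + 16z^2 + 5z^3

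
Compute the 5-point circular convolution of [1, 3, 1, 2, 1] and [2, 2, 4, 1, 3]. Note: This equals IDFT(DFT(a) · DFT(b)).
Either evaluate y[k] = Σ_j a[j]·b[(k-j) mod 5] directly, or use IDFT(DFT(a) · DFT(b)). y[0] = 1×2 + 3×3 + 1×1 + 2×4 + 1×2 = 22; y[1] = 1×2 + 3×2 + 1×3 + 2×1 + 1×4 = 17; y[2] = 1×4 + 3×2 + 1×2 + 2×3 + 1×1 = 19; y[3] = 1×1 + 3×4 + 1×2 + 2×2 + 1×3 = 22; y[4] = 1×3 + 3×1 + 1×4 + 2×2 + 1×2 = 16. Result: [22, 17, 19, 22, 16]

[22, 17, 19, 22, 16]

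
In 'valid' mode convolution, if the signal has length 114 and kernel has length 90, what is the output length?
'Valid' mode counts only positions where the kernel fully overlaps the signal: m - n + 1 = 114 - 90 + 1 = 25

25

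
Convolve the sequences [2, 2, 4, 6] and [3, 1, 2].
y[0] = 2×3 = 6; y[1] = 2×1 + 2×3 = 8; y[2] = 2×2 + 2×1 + 4×3 = 18; y[3] = 2×2 + 4×1 + 6×3 = 26; y[4] = 4×2 + 6×1 = 14; y[5] = 6×2 = 12

[6, 8, 18, 26, 14, 12]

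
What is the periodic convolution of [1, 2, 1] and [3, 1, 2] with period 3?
Use y[k] = Σ_j a[j]·b[(k-j) mod 3]. y[0] = 1×3 + 2×2 + 1×1 = 8; y[1] = 1×1 + 2×3 + 1×2 = 9; y[2] = 1×2 + 2×1 + 1×3 = 7. Result: [8, 9, 7]

[8, 9, 7]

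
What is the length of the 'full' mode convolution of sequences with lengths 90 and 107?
Linear/full convolution length: m + n - 1 = 90 + 107 - 1 = 196

196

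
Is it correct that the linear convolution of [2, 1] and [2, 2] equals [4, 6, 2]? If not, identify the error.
Recompute linear convolution of [2, 1] and [2, 2]: y[0] = 2×2 = 4; y[1] = 2×2 + 1×2 = 6; y[2] = 1×2 = 2 → [4, 6, 2]. Given [4, 6, 2] matches, so answer: Yes

Yes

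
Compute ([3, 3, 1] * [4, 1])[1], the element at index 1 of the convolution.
Use y[k] = Σ_i a[i]·b[k-i] at k=1. y[1] = 3×1 + 3×4 = 15

15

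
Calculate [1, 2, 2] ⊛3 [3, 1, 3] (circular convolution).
Use y[k] = Σ_j s[j]·t[(k-j) mod 3]. y[0] = 1×3 + 2×3 + 2×1 = 11; y[1] = 1×1 + 2×3 + 2×3 = 13; y[2] = 1×3 + 2×1 + 2×3 = 11. Result: [11, 13, 11]

[11, 13, 11]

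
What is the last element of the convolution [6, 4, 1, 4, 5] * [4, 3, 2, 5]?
Use y[k] = Σ_i a[i]·b[k-i] at k=7. y[7] = 5×5 = 25

25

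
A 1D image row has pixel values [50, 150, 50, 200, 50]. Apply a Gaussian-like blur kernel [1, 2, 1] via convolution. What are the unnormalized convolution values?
Convolve image row [50, 150, 50, 200, 50] with kernel [1, 2, 1]: y[0] = 50×1 = 50; y[1] = 50×2 + 150×1 = 250; y[2] = 50×1 + 150×2 + 50×1 = 400; y[3] = 150×1 + 50×2 + 200×1 = 450; y[4] = 50×1 + 200×2 + 50×1 = 500; y[5] = 200×1 + 50×2 = 300; y[6] = 50×1 = 50 → [50, 250, 400, 450, 500, 300, 50]. Normalization factor = sum(kernel) = 4.

[50, 250, 400, 450, 500, 300, 50]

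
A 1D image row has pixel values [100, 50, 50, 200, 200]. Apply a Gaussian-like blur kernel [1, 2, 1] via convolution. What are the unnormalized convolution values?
Convolve image row [100, 50, 50, 200, 200] with kernel [1, 2, 1]: y[0] = 100×1 = 100; y[1] = 100×2 + 50×1 = 250; y[2] = 100×1 + 50×2 + 50×1 = 250; y[3] = 50×1 + 50×2 + 200×1 = 350; y[4] = 50×1 + 200×2 + 200×1 = 650; y[5] = 200×1 + 200×2 = 600; y[6] = 200×1 = 200 → [100, 250, 250, 350, 650, 600, 200]. Normalization factor = sum(kernel) = 4.

[100, 250, 250, 350, 650, 600, 200]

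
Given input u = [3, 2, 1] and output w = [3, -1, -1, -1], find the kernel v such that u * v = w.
Output length 4 = len(u) + len(v) - 1 ⇒ len(v) = 2. Solve v forward using v[k] = (w[k] - Σ_{i≥1} u[i]·v[k-i]) / u[0]: v[0] = w[0] / u[0] = 3 / 3 = 1; v[1] = (w[1] - 2×1) / u[0] = (-1 - 2×1) / 3 = -1. So v = [1, -1]. Forward-check [3, 2, 1] * [1, -1]: w[0] = 3×1 = 3; w[1] = 3×-1 + 2×1 = -1; w[2] = 2×-1 + 1×1 = -1; w[3] = 1×-1 = -1 → [3, -1, -1, -1] ✓

[1, -1]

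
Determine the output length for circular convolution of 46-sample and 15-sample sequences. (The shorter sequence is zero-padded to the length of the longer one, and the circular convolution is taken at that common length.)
Circular convolution (zero-padding the shorter input) has length max(m, n) = max(46, 15) = 46

46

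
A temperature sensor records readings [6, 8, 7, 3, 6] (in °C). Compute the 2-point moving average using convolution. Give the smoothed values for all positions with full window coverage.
2-point moving average kernel = [1, 1]. Apply in 'valid' mode (full window coverage): avg[0] = (6 + 8) / 2 = 7.0; avg[1] = (8 + 7) / 2 = 7.5; avg[2] = (7 + 3) / 2 = 5.0; avg[3] = (3 + 6) / 2 = 4.5. Smoothed values: [7.0, 7.5, 5.0, 4.5]

[7.0, 7.5, 5.0, 4.5]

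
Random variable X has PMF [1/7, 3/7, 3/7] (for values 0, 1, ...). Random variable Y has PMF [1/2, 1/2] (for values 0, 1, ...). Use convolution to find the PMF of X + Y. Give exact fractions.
P(X+Y=k) = Σ_i P(X=i)·P(Y=k-i) — a convolution of [1/7, 3/7, 3/7] and [1/2, 1/2]. P(X+Y=0) = (1/7)×(1/2) = 1/14; P(X+Y=1) = (1/7)×(1/2) + (3/7)×(1/2) = 1/14 + 3/14 = 2/7; P(X+Y=2) = (3/7)×(1/2) + (3/7)×(1/2) = 3/14 + 3/14 = 3/7; P(X+Y=3) = (3/7)×(1/2) = 3/14. PMF: [1/14, 2/7, 3/7, 3/14] (sums to 1 ✓)

[1/14, 2/7, 3/7, 3/14]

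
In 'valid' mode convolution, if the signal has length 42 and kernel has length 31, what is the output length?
'Valid' mode counts only positions where the kernel fully overlaps the signal: m - n + 1 = 42 - 31 + 1 = 12

12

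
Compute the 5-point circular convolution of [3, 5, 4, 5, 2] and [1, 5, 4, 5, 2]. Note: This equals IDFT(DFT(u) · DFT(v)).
Either evaluate y[k] = Σ_j u[j]·v[(k-j) mod 5] directly, or use IDFT(DFT(u) · DFT(v)). y[0] = 3×1 + 5×2 + 4×5 + 5×4 + 2×5 = 63; y[1] = 3×5 + 5×1 + 4×2 + 5×5 + 2×4 = 61; y[2] = 3×4 + 5×5 + 4×1 + 5×2 + 2×5 = 61; y[3] = 3×5 + 5×4 + 4×5 + 5×1 + 2×2 = 64; y[4] = 3×2 + 5×5 + 4×4 + 5×5 + 2×1 = 74. Result: [63, 61, 61, 64, 74]

[63, 61, 61, 64, 74]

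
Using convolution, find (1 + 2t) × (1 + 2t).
Ascending coefficients: a = [1, 2], b = [1, 2]. c[0] = 1×1 = 1; c[1] = 1×2 + 2×1 = 4; c[2] = 2×2 = 4. Result coefficients: [1, 4, 4] → 1 + 4t + 4t^2

1 + 4t + 4t^2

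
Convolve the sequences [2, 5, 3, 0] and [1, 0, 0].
y[0] = 2×1 = 2; y[1] = 2×0 + 5×1 = 5; y[2] = 2×0 + 5×0 + 3×1 = 3; y[3] = 5×0 + 3×0 + 0×1 = 0; y[4] = 3×0 + 0×0 = 0; y[5] = 0×0 = 0

[2, 5, 3, 0, 0, 0]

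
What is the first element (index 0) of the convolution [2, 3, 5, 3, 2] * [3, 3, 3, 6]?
Use y[k] = Σ_i a[i]·b[k-i] at k=0. y[0] = 2×3 = 6

6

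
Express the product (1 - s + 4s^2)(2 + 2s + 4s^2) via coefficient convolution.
Ascending coefficients: a = [1, -1, 4], b = [2, 2, 4]. c[0] = 1×2 = 2; c[1] = 1×2 + -1×2 = 0; c[2] = 1×4 + -1×2 + 4×2 = 10; c[3] = -1×4 + 4×2 = 4; c[4] = 4×4 = 16. Result coefficients: [2, 0, 10, 4, 16] → 2 + 10s^2 + 4s^3 + 16s^4

2 + 10s^2 + 4s^3 + 16s^4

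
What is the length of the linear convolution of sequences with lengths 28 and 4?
Linear/full convolution length: m + n - 1 = 28 + 4 - 1 = 31

31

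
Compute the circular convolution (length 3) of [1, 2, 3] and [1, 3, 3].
Use y[k] = Σ_j u[j]·v[(k-j) mod 3]. y[0] = 1×1 + 2×3 + 3×3 = 16; y[1] = 1×3 + 2×1 + 3×3 = 14; y[2] = 1×3 + 2×3 + 3×1 = 12. Result: [16, 14, 12]

[16, 14, 12]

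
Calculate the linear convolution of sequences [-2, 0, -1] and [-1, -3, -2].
y[0] = -2×-1 = 2; y[1] = -2×-3 + 0×-1 = 6; y[2] = -2×-2 + 0×-3 + -1×-1 = 5; y[3] = 0×-2 + -1×-3 = 3; y[4] = -1×-2 = 2

[2, 6, 5, 3, 2]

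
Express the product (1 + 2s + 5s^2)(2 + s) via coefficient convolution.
Ascending coefficients: a = [1, 2, 5], b = [2, 1]. c[0] = 1×2 = 2; c[1] = 1×1 + 2×2 = 5; c[2] = 2×1 + 5×2 = 12; c[3] = 5×1 = 5. Result coefficients: [2, 5, 12, 5] → 2 + 5s + 12s^2 + 5s^3

2 + 5s + 12s^2 + 5s^3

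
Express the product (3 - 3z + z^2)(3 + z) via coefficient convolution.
Ascending coefficients: a = [3, -3, 1], b = [3, 1]. c[0] = 3×3 = 9; c[1] = 3×1 + -3×3 = -6; c[2] = -3×1 + 1×3 = 0; c[3] = 1×1 = 1. Result coefficients: [9, -6, 0, 1] → 9 - 6z + z^3

9 - 6z + z^3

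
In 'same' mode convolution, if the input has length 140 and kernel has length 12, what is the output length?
'Same' mode returns an output with the same length as the input: 140

140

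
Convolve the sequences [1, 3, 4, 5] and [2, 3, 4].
y[0] = 1×2 = 2; y[1] = 1×3 + 3×2 = 9; y[2] = 1×4 + 3×3 + 4×2 = 21; y[3] = 3×4 + 4×3 + 5×2 = 34; y[4] = 4×4 + 5×3 = 31; y[5] = 5×4 = 20

[2, 9, 21, 34, 31, 20]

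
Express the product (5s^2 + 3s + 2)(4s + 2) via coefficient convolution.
Ascending coefficients: a = [2, 3, 5], b = [2, 4]. c[0] = 2×2 = 4; c[1] = 2×4 + 3×2 = 14; c[2] = 3×4 + 5×2 = 22; c[3] = 5×4 = 20. Result coefficients: [4, 14, 22, 20] → 20s^3 + 22s^2 + 14s + 4

20s^3 + 22s^2 + 14s + 4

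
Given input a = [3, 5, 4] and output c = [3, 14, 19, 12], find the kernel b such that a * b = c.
Output length 4 = len(a) + len(b) - 1 ⇒ len(b) = 2. Solve b forward using b[k] = (c[k] - Σ_{i≥1} a[i]·b[k-i]) / a[0]: b[0] = c[0] / a[0] = 3 / 3 = 1; b[1] = (c[1] - 5×1) / a[0] = (14 - 5×1) / 3 = 3. So b = [1, 3]. Forward-check [3, 5, 4] * [1, 3]: c[0] = 3×1 = 3; c[1] = 3×3 + 5×1 = 14; c[2] = 5×3 + 4×1 = 19; c[3] = 4×3 = 12 → [3, 14, 19, 12] ✓

[1, 3]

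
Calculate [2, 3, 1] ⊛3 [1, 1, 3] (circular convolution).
Use y[k] = Σ_j a[j]·b[(k-j) mod 3]. y[0] = 2×1 + 3×3 + 1×1 = 12; y[1] = 2×1 + 3×1 + 1×3 = 8; y[2] = 2×3 + 3×1 + 1×1 = 10. Result: [12, 8, 10]

[12, 8, 10]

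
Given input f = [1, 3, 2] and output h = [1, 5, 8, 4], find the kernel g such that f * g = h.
Output length 4 = len(f) + len(g) - 1 ⇒ len(g) = 2. Solve g forward using g[k] = (h[k] - Σ_{i≥1} f[i]·g[k-i]) / f[0]: g[0] = h[0] / f[0] = 1 / 1 = 1; g[1] = (h[1] - 3×1) / f[0] = (5 - 3×1) / 1 = 2. So g = [1, 2]. Forward-check [1, 3, 2] * [1, 2]: h[0] = 1×1 = 1; h[1] = 1×2 + 3×1 = 5; h[2] = 3×2 + 2×1 = 8; h[3] = 2×2 = 4 → [1, 5, 8, 4] ✓

[1, 2]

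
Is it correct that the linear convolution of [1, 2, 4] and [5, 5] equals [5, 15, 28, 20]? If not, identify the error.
Recompute linear convolution of [1, 2, 4] and [5, 5]: y[0] = 1×5 = 5; y[1] = 1×5 + 2×5 = 15; y[2] = 2×5 + 4×5 = 30; y[3] = 4×5 = 20 → [5, 15, 30, 20]. Compare to given [5, 15, 28, 20]: they differ at index 2: given 28, correct 30, so answer: No

No. Error at index 2: given 28, correct 30.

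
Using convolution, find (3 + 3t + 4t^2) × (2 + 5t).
Ascending coefficients: a = [3, 3, 4], b = [2, 5]. c[0] = 3×2 = 6; c[1] = 3×5 + 3×2 = 21; c[2] = 3×5 + 4×2 = 23; c[3] = 4×5 = 20. Result coefficients: [6, 21, 23, 20] → 6 + 21t + 23t^2 + 20t^3

6 + 21t + 23t^2 + 20t^3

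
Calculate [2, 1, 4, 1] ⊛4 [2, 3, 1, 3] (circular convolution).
Use y[k] = Σ_j s[j]·t[(k-j) mod 4]. y[0] = 2×2 + 1×3 + 4×1 + 1×3 = 14; y[1] = 2×3 + 1×2 + 4×3 + 1×1 = 21; y[2] = 2×1 + 1×3 + 4×2 + 1×3 = 16; y[3] = 2×3 + 1×1 + 4×3 + 1×2 = 21. Result: [14, 21, 16, 21]

[14, 21, 16, 21]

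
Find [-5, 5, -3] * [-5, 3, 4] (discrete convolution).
y[0] = -5×-5 = 25; y[1] = -5×3 + 5×-5 = -40; y[2] = -5×4 + 5×3 + -3×-5 = 10; y[3] = 5×4 + -3×3 = 11; y[4] = -3×4 = -12

[25, -40, 10, 11, -12]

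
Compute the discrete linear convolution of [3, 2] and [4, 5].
y[0] = 3×4 = 12; y[1] = 3×5 + 2×4 = 23; y[2] = 2×5 = 10

[12, 23, 10]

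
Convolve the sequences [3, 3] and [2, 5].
y[0] = 3×2 = 6; y[1] = 3×5 + 3×2 = 21; y[2] = 3×5 = 15

[6, 21, 15]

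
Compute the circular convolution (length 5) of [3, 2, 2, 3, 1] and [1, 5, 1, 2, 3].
Use y[k] = Σ_j a[j]·b[(k-j) mod 5]. y[0] = 3×1 + 2×3 + 2×2 + 3×1 + 1×5 = 21; y[1] = 3×5 + 2×1 + 2×3 + 3×2 + 1×1 = 30; y[2] = 3×1 + 2×5 + 2×1 + 3×3 + 1×2 = 26; y[3] = 3×2 + 2×1 + 2×5 + 3×1 + 1×3 = 24; y[4] = 3×3 + 2×2 + 2×1 + 3×5 + 1×1 = 31. Result: [21, 30, 26, 24, 31]

[21, 30, 26, 24, 31]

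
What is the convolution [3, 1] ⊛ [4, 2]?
y[0] = 3×4 = 12; y[1] = 3×2 + 1×4 = 10; y[2] = 1×2 = 2

[12, 10, 2]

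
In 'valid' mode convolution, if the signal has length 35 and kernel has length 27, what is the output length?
'Valid' mode counts only positions where the kernel fully overlaps the signal: m - n + 1 = 35 - 27 + 1 = 9

9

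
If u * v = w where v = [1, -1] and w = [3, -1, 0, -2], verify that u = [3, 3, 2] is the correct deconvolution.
Forward-compute [3, 3, 2] * [1, -1]: w[0] = 3×1 = 3; w[1] = 3×-1 + 3×1 = 0; w[2] = 3×-1 + 2×1 = -1; w[3] = 2×-1 = -2 → [3, 0, -1, -2]. Does not match given w = [3, -1, 0, -2].

Not verified. [3, 3, 2] * [1, -1] = [3, 0, -1, -2], which differs from [3, -1, 0, -2] at index 1.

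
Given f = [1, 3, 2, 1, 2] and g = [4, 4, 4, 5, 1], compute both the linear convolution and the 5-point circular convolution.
Linear: y_lin[0] = 1×4 = 4; y_lin[1] = 1×4 + 3×4 = 16; y_lin[2] = 1×4 + 3×4 + 2×4 = 24; y_lin[3] = 1×5 + 3×4 + 2×4 + 1×4 = 29; y_lin[4] = 1×1 + 3×5 + 2×4 + 1×4 + 2×4 = 36; y_lin[5] = 3×1 + 2×5 + 1×4 + 2×4 = 25; y_lin[6] = 2×1 + 1×5 + 2×4 = 15; y_lin[7] = 1×1 + 2×5 = 11; y_lin[8] = 2×1 = 2 → [4, 16, 24, 29, 36, 25, 15, 11, 2]. Circular (length 5): y[0] = 1×4 + 3×1 + 2×5 + 1×4 + 2×4 = 29; y[1] = 1×4 + 3×4 + 2×1 + 1×5 + 2×4 = 31; y[2] = 1×4 + 3×4 + 2×4 + 1×1 + 2×5 = 35; y[3] = 1×5 + 3×4 + 2×4 + 1×4 + 2×1 = 31; y[4] = 1×1 + 3×5 + 2×4 + 1×4 + 2×4 = 36 → [29, 31, 35, 31, 36]

Linear: [4, 16, 24, 29, 36, 25, 15, 11, 2], Circular: [29, 31, 35, 31, 36]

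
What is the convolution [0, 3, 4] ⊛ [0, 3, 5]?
y[0] = 0×0 = 0; y[1] = 0×3 + 3×0 = 0; y[2] = 0×5 + 3×3 + 4×0 = 9; y[3] = 3×5 + 4×3 = 27; y[4] = 4×5 = 20

[0, 0, 9, 27, 20]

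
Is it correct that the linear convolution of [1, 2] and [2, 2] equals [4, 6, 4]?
Recompute linear convolution of [1, 2] and [2, 2]: y[0] = 1×2 = 2; y[1] = 1×2 + 2×2 = 6; y[2] = 2×2 = 4 → [2, 6, 4]. Compare to given [4, 6, 4]: they differ at index 0: given 4, correct 2, so answer: No

No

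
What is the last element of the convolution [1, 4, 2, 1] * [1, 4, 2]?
Use y[k] = Σ_i a[i]·b[k-i] at k=5. y[5] = 1×2 = 2

2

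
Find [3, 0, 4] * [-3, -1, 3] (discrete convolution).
y[0] = 3×-3 = -9; y[1] = 3×-1 + 0×-3 = -3; y[2] = 3×3 + 0×-1 + 4×-3 = -3; y[3] = 0×3 + 4×-1 = -4; y[4] = 4×3 = 12

[-9, -3, -3, -4, 12]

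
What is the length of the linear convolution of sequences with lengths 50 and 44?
Linear/full convolution length: m + n - 1 = 50 + 44 - 1 = 93

93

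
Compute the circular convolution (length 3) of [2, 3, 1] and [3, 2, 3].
Use y[k] = Σ_j a[j]·b[(k-j) mod 3]. y[0] = 2×3 + 3×3 + 1×2 = 17; y[1] = 2×2 + 3×3 + 1×3 = 16; y[2] = 2×3 + 3×2 + 1×3 = 15. Result: [17, 16, 15]

[17, 16, 15]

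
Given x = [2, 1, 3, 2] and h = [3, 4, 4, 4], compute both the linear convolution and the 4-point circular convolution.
Linear: y_lin[0] = 2×3 = 6; y_lin[1] = 2×4 + 1×3 = 11; y_lin[2] = 2×4 + 1×4 + 3×3 = 21; y_lin[3] = 2×4 + 1×4 + 3×4 + 2×3 = 30; y_lin[4] = 1×4 + 3×4 + 2×4 = 24; y_lin[5] = 3×4 + 2×4 = 20; y_lin[6] = 2×4 = 8 → [6, 11, 21, 30, 24, 20, 8]. Circular (length 4): y[0] = 2×3 + 1×4 + 3×4 + 2×4 = 30; y[1] = 2×4 + 1×3 + 3×4 + 2×4 = 31; y[2] = 2×4 + 1×4 + 3×3 + 2×4 = 29; y[3] = 2×4 + 1×4 + 3×4 + 2×3 = 30 → [30, 31, 29, 30]

Linear: [6, 11, 21, 30, 24, 20, 8], Circular: [30, 31, 29, 30]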